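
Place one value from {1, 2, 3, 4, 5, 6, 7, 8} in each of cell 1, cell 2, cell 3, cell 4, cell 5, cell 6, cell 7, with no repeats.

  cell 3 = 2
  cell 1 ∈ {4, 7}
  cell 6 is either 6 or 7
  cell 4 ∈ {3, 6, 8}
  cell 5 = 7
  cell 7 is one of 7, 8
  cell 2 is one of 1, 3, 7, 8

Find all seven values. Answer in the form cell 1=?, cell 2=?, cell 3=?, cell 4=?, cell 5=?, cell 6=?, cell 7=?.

cell 1=4, cell 2=1, cell 3=2, cell 4=3, cell 5=7, cell 6=6, cell 7=8

cell 3's domain is down to {2}, so cell 3 = 2.
cell 5 has just one choice, so cell 5 = 7. So cell 1, cell 2, cell 6, cell 7 can't be 7.
cell 6 has just one choice, so cell 6 = 6. Eliminate 6 elsewhere: cell 4.
cell 7 must be 8 (only option left). Strike 8 from cell 2, cell 4.
That leaves cell 1 = 4.
That leaves cell 4 = 3. Eliminate 3 elsewhere: cell 2.
cell 2 must be 1 (only option left).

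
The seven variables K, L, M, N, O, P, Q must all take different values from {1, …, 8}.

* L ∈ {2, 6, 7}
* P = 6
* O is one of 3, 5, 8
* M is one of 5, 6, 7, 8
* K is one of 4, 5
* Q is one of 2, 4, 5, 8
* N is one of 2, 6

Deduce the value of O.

3

P has just one choice, so P = 6. So L, M, N can't be 6.
That leaves N = 2. Remove 2 from L, Q.
That leaves L = 7. Eliminate 7 elsewhere: M.
The 4 still-open variables together cover exactly {3, 4, 5, 8} — 4 values for 4 variables — and 3 appears only in O's list, so O = 3.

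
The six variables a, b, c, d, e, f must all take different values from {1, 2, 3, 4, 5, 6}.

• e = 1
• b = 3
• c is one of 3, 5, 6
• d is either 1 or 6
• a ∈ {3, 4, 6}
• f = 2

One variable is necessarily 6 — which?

b must be 3 (only option left). Eliminate 3 elsewhere: a, c.
e has just one choice, so e = 1. So d can't be 1.
So 6 goes to d.

d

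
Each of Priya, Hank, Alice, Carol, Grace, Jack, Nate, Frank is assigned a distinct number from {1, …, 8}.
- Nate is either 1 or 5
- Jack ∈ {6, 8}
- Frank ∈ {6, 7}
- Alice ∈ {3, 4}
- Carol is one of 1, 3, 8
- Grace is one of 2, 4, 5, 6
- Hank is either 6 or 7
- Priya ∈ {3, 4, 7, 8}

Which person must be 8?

Jack

Among the 8 variables, 2 fits only Grace (and all 8 values in {1, 2, 3, 4, 5, 6, 7, 8} must be used), so Grace = 2.
The 7 still-open variables draw from only 7 values {1, 3, 4, 5, 6, 7, 8}, so each is used; only Nate can be 5, hence Nate = 5.
The 6 still-open variables draw from only 6 values {1, 3, 4, 6, 7, 8}, so each is used; only Carol can be 1, hence Carol = 1.
Hank and Frank between them cover only {6, 7} — a naked pair. Remove those values from Priya, Jack.
So 8 goes to Jack.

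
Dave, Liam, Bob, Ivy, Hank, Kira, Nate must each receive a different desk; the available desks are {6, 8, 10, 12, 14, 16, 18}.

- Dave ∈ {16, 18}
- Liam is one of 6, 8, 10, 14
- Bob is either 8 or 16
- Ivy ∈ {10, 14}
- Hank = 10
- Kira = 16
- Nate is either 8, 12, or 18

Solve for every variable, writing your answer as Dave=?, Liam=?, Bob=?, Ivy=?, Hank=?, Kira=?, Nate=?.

Dave=18, Liam=6, Bob=8, Ivy=14, Hank=10, Kira=16, Nate=12

Hank must be 10 (only option left). Remove 10 from Liam, Ivy.
Kira has just one choice, so Kira = 16. Strike 16 from Dave, Bob.
Dave's domain is down to {18}, so Dave = 18. Remove 18 from Nate.
Bob's domain is down to {8}, so Bob = 8. Remove 8 from Liam, Nate.
Ivy's domain is down to {14}, so Ivy = 14. Remove 14 from Liam.
That leaves Nate = 12.
That leaves Liam = 6.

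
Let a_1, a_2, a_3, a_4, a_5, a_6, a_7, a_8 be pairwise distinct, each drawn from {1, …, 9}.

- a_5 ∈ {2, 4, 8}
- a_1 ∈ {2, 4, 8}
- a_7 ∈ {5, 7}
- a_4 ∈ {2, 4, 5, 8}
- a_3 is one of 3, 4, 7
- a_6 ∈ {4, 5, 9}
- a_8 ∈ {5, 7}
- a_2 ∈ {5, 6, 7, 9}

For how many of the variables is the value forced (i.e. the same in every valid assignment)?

Among the 8 variables, 3 fits only a_3 (and all 8 values in {2, 3, 4, 5, 6, 7, 8, 9} must be used), so a_3 = 3.
The 7 still-open variables together cover exactly {2, 4, 5, 6, 7, 8, 9} — 7 values for 7 variables — and 6 appears only in a_2's list, so a_2 = 6.
The 6 still-open variables draw from only 6 values {2, 4, 5, 7, 8, 9}, so each is used; only a_6 can be 9, hence a_6 = 9.
a_7 and a_8 share exactly the 2 values {5, 7}; by pigeonhole those values go to them, so strike 5, 7 from a_4.
Determined: a_2=6, a_3=3, a_6=9. The other variables each still have more than one consistent value. That makes 3.

3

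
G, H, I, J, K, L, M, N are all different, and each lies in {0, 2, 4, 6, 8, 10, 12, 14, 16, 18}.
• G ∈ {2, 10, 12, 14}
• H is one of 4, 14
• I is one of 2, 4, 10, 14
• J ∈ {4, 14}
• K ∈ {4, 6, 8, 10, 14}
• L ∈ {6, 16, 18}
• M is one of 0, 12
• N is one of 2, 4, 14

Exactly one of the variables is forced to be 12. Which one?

G

The 2 variables H and J are confined to {4, 14}, which locks those values in; drop them from G, I, K, N.
N has just one choice, so N = 2. So G, I can't be 2.
I's domain is down to {10}, so I = 10. Strike 10 from G, K.
So 12 goes to G.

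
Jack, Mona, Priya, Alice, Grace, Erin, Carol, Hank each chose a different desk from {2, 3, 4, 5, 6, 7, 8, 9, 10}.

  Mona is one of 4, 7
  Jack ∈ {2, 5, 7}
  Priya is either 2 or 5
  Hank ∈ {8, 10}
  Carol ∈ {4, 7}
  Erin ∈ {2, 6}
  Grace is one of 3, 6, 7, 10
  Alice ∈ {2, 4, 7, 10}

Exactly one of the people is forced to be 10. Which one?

Among the 8 variables, 3 fits only Grace (and all 8 values in {2, 3, 4, 5, 6, 7, 8, 10} must be used), so Grace = 3.
The 7 still-open variables draw from only 7 values {2, 4, 5, 6, 7, 8, 10}, so each is used; only Erin can be 6, hence Erin = 6.
The 6 still-open variables together cover exactly {2, 4, 5, 7, 8, 10} — 6 values for 6 variables — and 8 appears only in Hank's list, so Hank = 8.
Among the 5 still-open variables, 10 fits only Alice (and all 5 values in {2, 4, 5, 7, 10} must be used), so Alice = 10.

Alice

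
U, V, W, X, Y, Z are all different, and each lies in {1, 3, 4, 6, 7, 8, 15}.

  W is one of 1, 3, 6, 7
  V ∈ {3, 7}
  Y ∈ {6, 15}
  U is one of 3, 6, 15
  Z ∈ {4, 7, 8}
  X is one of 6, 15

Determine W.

X and Y share exactly the 2 values {6, 15}; by pigeonhole those values go to them, so strike 6, 15 from U, W.
U must be 3 (only option left). So V, W can't be 3.
V's domain is down to {7}, so V = 7. So W, Z can't be 7.
So W = 1.

1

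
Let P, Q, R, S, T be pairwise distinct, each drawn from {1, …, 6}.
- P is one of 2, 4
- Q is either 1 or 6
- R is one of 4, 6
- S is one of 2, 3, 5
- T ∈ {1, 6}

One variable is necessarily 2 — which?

P

Q and T share exactly the 2 values {1, 6}; by pigeonhole those values go to them, so strike 1, 6 from R.
That leaves R = 4. Remove 4 from P.
So 2 goes to P.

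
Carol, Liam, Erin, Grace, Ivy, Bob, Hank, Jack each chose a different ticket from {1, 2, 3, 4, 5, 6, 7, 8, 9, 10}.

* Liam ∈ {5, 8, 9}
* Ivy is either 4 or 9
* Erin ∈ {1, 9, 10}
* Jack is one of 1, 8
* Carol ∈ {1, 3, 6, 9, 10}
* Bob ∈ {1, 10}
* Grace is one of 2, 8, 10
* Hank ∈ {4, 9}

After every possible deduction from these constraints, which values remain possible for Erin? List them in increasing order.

1, 10

Ivy and Hank share exactly the 2 values {4, 9}; by pigeonhole those values go to them, so strike 4, 9 from Carol, Liam, Erin.
The 2 variables Erin and Bob are confined to {1, 10}, which locks those values in; drop them from Carol, Grace, Jack.
That leaves Jack = 8. Eliminate 8 elsewhere: Liam, Grace.
That leaves Liam = 5.
Grace must be 2 (only option left).
No further eliminations apply; Erin can still be any of 1, 10.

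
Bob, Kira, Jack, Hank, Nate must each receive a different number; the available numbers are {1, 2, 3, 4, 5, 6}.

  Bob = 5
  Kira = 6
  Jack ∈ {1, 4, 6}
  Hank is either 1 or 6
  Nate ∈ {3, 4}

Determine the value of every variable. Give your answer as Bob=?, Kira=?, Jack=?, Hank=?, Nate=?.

Bob has just one choice, so Bob = 5.
Kira's domain is down to {6}, so Kira = 6. Strike 6 from Jack, Hank.
That leaves Hank = 1. Strike 1 from Jack.
Jack's domain is down to {4}, so Jack = 4. So Nate can't be 4.
Nate must be 3 (only option left).

Bob=5, Kira=6, Jack=4, Hank=1, Nate=3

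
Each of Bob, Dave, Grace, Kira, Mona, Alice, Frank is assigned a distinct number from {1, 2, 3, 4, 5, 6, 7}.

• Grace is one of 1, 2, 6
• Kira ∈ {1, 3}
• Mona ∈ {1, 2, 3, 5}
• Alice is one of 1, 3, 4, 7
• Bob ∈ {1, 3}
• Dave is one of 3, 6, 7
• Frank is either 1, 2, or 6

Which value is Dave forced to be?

Among the 7 variables, 4 fits only Alice (and all 7 values in {1, 2, 3, 4, 5, 6, 7} must be used), so Alice = 4.
Among the 6 still-open variables, 5 fits only Mona (and all 6 values in {1, 2, 3, 5, 6, 7} must be used), so Mona = 5.
The 5 still-open variables together cover exactly {1, 2, 3, 6, 7} — 5 values for 5 variables — and 7 appears only in Dave's list, so Dave = 7.

7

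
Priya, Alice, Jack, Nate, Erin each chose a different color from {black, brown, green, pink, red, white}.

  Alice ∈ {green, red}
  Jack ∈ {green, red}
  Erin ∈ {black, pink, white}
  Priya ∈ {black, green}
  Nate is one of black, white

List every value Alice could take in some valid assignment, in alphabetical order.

Among the 5 variables, pink fits only Erin (and all 5 values in {black, green, pink, red, white} must be used), so Erin = pink.
The 4 still-open variables together cover exactly {black, green, red, white} — 4 values for 4 variables — and white appears only in Nate's list, so Nate = white.
Among the 3 still-open variables, black fits only Priya (and all 3 values in {black, green, red} must be used), so Priya = black.
No further eliminations apply; Alice can still be any of green, red.

green, red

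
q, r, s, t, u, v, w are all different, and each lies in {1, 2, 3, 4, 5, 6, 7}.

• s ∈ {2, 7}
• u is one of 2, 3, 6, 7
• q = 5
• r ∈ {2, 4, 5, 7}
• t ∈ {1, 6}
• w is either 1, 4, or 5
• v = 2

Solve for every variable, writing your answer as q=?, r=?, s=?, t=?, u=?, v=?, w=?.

q must be 5 (only option left). So r, w can't be 5.
v has just one choice, so v = 2. Eliminate 2 elsewhere: r, s, u.
s's domain is down to {7}, so s = 7. So r, u can't be 7.
r must be 4 (only option left). Eliminate 4 elsewhere: w.
w has just one choice, so w = 1. Eliminate 1 elsewhere: t.
That leaves t = 6. Remove 6 from u.
u has just one choice, so u = 3.

q=5, r=4, s=7, t=6, u=3, v=2, w=1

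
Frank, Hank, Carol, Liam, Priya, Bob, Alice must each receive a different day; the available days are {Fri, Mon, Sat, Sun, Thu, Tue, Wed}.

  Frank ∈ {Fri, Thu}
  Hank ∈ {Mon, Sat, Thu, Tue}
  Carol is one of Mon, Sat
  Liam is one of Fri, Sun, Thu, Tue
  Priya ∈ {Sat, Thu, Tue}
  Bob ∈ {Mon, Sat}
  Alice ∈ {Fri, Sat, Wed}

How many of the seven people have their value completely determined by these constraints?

The 7 variables draw from only 7 values {Fri, Mon, Sat, Sun, Thu, Tue, Wed}, so each is used; only Liam can be Sun, hence Liam = Sun.
The 6 still-open variables together cover exactly {Fri, Mon, Sat, Thu, Tue, Wed} — 6 values for 6 variables — and Wed appears only in Alice's list, so Alice = Wed.
Among the 5 still-open variables, Fri fits only Frank (and all 5 values in {Fri, Mon, Sat, Thu, Tue} must be used), so Frank = Fri.
Carol and Bob share exactly the 2 values {Mon, Sat}; by pigeonhole those values go to them, so strike Mon, Sat from Hank, Priya.
Determined: Frank=Fri, Liam=Sun, Alice=Wed. The other people each still have more than one consistent value. That makes 3.

3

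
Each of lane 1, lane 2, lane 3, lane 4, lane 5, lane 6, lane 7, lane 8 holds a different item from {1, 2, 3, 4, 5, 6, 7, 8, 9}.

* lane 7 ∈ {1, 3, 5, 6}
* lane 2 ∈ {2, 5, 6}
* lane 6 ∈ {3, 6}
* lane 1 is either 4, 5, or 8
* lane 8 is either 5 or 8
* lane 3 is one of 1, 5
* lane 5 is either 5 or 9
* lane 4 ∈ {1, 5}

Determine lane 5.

9

The 8 variables together cover exactly {1, 2, 3, 4, 5, 6, 8, 9} — 8 values for 8 variables — and 2 appears only in lane 2's list, so lane 2 = 2.
The 7 still-open variables together cover exactly {1, 3, 4, 5, 6, 8, 9} — 7 values for 7 variables — and 4 appears only in lane 1's list, so lane 1 = 4.
The 6 still-open variables together cover exactly {1, 3, 5, 6, 8, 9} — 6 values for 6 variables — and 8 appears only in lane 8's list, so lane 8 = 8.
The 5 still-open variables draw from only 5 values {1, 3, 5, 6, 9}, so each is used; only lane 5 can be 9, hence lane 5 = 9.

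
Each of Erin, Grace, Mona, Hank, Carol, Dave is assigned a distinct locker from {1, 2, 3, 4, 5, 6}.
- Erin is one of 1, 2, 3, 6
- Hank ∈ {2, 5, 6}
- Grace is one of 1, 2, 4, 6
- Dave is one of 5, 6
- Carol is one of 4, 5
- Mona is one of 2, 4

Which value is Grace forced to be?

1

The 6 variables together cover exactly {1, 2, 3, 4, 5, 6} — 6 values for 6 variables — and 3 appears only in Erin's list, so Erin = 3.
The 5 still-open variables together cover exactly {1, 2, 4, 5, 6} — 5 values for 5 variables — and 1 appears only in Grace's list, so Grace = 1.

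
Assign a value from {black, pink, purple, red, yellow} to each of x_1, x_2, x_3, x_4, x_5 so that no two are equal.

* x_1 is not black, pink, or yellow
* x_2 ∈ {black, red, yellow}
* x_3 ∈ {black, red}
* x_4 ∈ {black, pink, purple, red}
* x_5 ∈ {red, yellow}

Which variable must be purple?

The 5 variables draw from only 5 values {black, pink, purple, red, yellow}, so each is used; only x_4 can be pink, hence x_4 = pink.
Among the 4 still-open variables, purple fits only x_1 (and all 4 values in {black, purple, red, yellow} must be used), so x_1 = purple.

x_1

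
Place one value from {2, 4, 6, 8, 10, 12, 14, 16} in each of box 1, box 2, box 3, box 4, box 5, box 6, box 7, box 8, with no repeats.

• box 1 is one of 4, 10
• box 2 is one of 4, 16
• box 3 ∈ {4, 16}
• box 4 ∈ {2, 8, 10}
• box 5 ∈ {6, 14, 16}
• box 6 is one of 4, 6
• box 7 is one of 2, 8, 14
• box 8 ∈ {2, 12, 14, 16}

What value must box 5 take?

The 8 variables together cover exactly {2, 4, 6, 8, 10, 12, 14, 16} — 8 values for 8 variables — and 12 appears only in box 8's list, so box 8 = 12.
The 2 variables box 2 and box 3 are confined to {4, 16}, which locks those values in; drop them from box 1, box 5, box 6.
box 1's domain is down to {10}, so box 1 = 10. So box 4 can't be 10.
box 6 has just one choice, so box 6 = 6. Eliminate 6 elsewhere: box 5.
So box 5 = 14.

14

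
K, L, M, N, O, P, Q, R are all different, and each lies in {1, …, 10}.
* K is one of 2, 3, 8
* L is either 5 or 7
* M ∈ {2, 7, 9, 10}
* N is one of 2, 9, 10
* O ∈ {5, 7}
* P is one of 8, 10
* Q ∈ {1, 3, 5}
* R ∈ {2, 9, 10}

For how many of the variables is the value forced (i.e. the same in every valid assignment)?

Among the 8 variables, 1 fits only Q (and all 8 values in {1, 2, 3, 5, 7, 8, 9, 10} must be used), so Q = 1.
The 7 still-open variables draw from only 7 values {2, 3, 5, 7, 8, 9, 10}, so each is used; only K can be 3, hence K = 3.
The 6 still-open variables together cover exactly {2, 5, 7, 8, 9, 10} — 6 values for 6 variables — and 8 appears only in P's list, so P = 8.
The 2 variables L and O are confined to {5, 7}, which locks those values in; drop them from M.
Determined: K=3, P=8, Q=1. The other variables each still have more than one consistent value. That makes 3.

3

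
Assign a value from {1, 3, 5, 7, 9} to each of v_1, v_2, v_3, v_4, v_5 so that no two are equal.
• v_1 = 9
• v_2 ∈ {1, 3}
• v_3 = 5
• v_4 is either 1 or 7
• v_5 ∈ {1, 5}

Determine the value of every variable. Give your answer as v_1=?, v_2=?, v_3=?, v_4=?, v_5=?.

v_1=9, v_2=3, v_3=5, v_4=7, v_5=1

v_1 must be 9 (only option left).
v_3's domain is down to {5}, so v_3 = 5. Strike 5 from v_5.
v_5's domain is down to {1}, so v_5 = 1. Eliminate 1 elsewhere: v_2, v_4.
That leaves v_2 = 3.
v_4 has just one choice, so v_4 = 7.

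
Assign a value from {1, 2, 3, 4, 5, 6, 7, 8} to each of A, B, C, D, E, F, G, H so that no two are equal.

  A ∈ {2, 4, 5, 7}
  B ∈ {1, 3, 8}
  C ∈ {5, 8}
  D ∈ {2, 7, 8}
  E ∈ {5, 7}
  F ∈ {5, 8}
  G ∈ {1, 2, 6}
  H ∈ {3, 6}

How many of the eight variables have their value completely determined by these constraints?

Among the 8 variables, 4 fits only A (and all 8 values in {1, 2, 3, 4, 5, 6, 7, 8} must be used), so A = 4.
C and F share exactly the 2 values {5, 8}; by pigeonhole those values go to them, so strike 5, 8 from B, D, E.
E's domain is down to {7}, so E = 7. So D can't be 7.
D's domain is down to {2}, so D = 2. Remove 2 from G.
Determined: A=4, D=2, E=7. The other variables each still have more than one consistent value. That makes 3.

3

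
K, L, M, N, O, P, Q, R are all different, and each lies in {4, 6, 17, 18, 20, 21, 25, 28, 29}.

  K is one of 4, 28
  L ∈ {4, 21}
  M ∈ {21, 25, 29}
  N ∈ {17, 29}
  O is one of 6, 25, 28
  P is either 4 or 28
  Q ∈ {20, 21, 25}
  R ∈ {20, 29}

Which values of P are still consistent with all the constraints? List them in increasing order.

The 8 variables together cover exactly {4, 6, 17, 20, 21, 25, 28, 29} — 8 values for 8 variables — and 6 appears only in O's list, so O = 6.
The 7 still-open variables together cover exactly {4, 17, 20, 21, 25, 28, 29} — 7 values for 7 variables — and 17 appears only in N's list, so N = 17.
K and P share exactly the 2 values {4, 28}; by pigeonhole those values go to them, so strike 4, 28 from L.
That leaves L = 21. Strike 21 from M, Q.
No further eliminations apply; P can still be any of 4, 28.

4, 28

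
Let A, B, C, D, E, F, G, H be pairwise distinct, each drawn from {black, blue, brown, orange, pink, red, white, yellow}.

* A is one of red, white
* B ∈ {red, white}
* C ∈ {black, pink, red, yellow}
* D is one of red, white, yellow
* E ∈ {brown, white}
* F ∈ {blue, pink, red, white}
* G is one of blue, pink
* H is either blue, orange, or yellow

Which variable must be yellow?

The 8 variables together cover exactly {black, blue, brown, orange, pink, red, white, yellow} — 8 values for 8 variables — and black appears only in C's list, so C = black.
Among the 7 still-open variables, brown fits only E (and all 7 values in {blue, brown, orange, pink, red, white, yellow} must be used), so E = brown.
The 6 still-open variables together cover exactly {blue, orange, pink, red, white, yellow} — 6 values for 6 variables — and orange appears only in H's list, so H = orange.
Among the 5 still-open variables, yellow fits only D (and all 5 values in {blue, pink, red, white, yellow} must be used), so D = yellow.

D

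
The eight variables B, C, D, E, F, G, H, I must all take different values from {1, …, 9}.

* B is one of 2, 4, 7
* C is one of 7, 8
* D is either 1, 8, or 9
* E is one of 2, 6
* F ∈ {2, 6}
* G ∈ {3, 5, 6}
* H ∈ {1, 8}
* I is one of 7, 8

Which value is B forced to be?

4

C and I share exactly the 2 values {7, 8}; by pigeonhole those values go to them, so strike 7, 8 from B, D, H.
H has just one choice, so H = 1. Strike 1 from D.
D's domain is down to {9}, so D = 9.
E and F share exactly the 2 values {2, 6}; by pigeonhole those values go to them, so strike 2, 6 from B, G.
So B = 4.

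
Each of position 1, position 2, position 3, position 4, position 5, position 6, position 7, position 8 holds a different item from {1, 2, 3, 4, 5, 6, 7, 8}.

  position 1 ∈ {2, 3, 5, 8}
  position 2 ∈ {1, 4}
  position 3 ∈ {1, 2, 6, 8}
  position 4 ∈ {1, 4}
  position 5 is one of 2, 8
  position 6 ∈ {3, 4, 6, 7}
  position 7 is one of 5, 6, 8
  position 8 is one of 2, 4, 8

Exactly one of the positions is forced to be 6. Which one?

position 3

The 8 variables together cover exactly {1, 2, 3, 4, 5, 6, 7, 8} — 8 values for 8 variables — and 7 appears only in position 6's list, so position 6 = 7.
The 7 still-open variables draw from only 7 values {1, 2, 3, 4, 5, 6, 8}, so each is used; only position 1 can be 3, hence position 1 = 3.
The 6 still-open variables draw from only 6 values {1, 2, 4, 5, 6, 8}, so each is used; only position 7 can be 5, hence position 7 = 5.
The 5 still-open variables together cover exactly {1, 2, 4, 6, 8} — 5 values for 5 variables — and 6 appears only in position 3's list, so position 3 = 6.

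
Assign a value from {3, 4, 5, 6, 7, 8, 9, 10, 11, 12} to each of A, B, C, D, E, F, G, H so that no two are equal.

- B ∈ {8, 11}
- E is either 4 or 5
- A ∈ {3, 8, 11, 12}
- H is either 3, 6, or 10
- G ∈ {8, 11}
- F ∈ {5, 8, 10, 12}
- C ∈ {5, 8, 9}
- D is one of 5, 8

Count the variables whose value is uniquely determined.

The 2 variables B and G are confined to {8, 11}, which locks those values in; drop them from A, C, D, F.
D's domain is down to {5}, so D = 5. Remove 5 from C, E, F.
That leaves E = 4.
C has just one choice, so C = 9.
Determined: C=9, D=5, E=4. The other variables each still have more than one consistent value. That makes 3.

3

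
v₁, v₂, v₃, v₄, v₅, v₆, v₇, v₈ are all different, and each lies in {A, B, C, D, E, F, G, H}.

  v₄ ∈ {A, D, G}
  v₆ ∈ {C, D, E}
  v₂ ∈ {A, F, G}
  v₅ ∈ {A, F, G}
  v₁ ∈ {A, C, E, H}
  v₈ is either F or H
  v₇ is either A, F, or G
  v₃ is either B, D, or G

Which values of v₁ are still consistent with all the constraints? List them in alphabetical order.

Among the 8 variables, B fits only v₃ (and all 8 values in {A, B, C, D, E, F, G, H} must be used), so v₃ = B.
v₂, v₅, v₇ between them cover only {A, F, G} — a naked triple. Remove those values from v₁, v₄, v₈.
That leaves v₄ = D. Strike D from v₆.
v₈ must be H (only option left). Strike H from v₁.
No further eliminations apply; v₁ can still be any of C, E.

C, E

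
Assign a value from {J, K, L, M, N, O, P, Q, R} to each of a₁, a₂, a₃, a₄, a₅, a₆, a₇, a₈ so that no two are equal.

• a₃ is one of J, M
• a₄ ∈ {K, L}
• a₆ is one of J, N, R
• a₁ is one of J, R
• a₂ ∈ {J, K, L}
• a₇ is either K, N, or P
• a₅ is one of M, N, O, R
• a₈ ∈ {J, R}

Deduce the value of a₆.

N

Among the 8 variables, O fits only a₅ (and all 8 values in {J, K, L, M, N, O, P, R} must be used), so a₅ = O.
Among the 7 still-open variables, M fits only a₃ (and all 7 values in {J, K, L, M, N, P, R} must be used), so a₃ = M.
Among the 6 still-open variables, P fits only a₇ (and all 6 values in {J, K, L, N, P, R} must be used), so a₇ = P.
Among the 5 still-open variables, N fits only a₆ (and all 5 values in {J, K, L, N, R} must be used), so a₆ = N.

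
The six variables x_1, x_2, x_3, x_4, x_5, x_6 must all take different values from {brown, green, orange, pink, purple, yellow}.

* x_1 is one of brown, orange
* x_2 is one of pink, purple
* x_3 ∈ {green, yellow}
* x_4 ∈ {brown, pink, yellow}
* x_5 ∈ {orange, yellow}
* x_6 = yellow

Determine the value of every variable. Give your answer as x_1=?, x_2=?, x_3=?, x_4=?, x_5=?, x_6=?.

x_1=brown, x_2=purple, x_3=green, x_4=pink, x_5=orange, x_6=yellow

x_6 must be yellow (only option left). Strike yellow from x_3, x_4, x_5.
x_3 must be green (only option left).
x_5 must be orange (only option left). Eliminate orange elsewhere: x_1.
x_1 must be brown (only option left). Eliminate brown elsewhere: x_4.
That leaves x_4 = pink. Remove pink from x_2.
x_2 has just one choice, so x_2 = purple.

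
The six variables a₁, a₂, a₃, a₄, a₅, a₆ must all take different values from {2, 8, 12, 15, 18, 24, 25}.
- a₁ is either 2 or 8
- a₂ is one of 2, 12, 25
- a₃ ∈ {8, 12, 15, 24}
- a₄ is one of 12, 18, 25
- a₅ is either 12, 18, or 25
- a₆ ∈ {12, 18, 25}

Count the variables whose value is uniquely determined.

The 3 variables a₄, a₅, a₆ are confined to {12, 18, 25}, which locks those values in; drop them from a₂, a₃.
a₂ has just one choice, so a₂ = 2. Strike 2 from a₁.
a₁'s domain is down to {8}, so a₁ = 8. Remove 8 from a₃.
Determined: a₁=8, a₂=2. The other variables each still have more than one consistent value. That makes 2.

2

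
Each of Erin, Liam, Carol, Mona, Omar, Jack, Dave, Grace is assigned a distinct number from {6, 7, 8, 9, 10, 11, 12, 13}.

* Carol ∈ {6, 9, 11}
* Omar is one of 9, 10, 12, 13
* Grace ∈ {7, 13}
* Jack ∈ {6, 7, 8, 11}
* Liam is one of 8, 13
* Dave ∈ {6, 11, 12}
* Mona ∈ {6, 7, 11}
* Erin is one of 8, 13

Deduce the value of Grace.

7

Among the 8 variables, 10 fits only Omar (and all 8 values in {6, 7, 8, 9, 10, 11, 12, 13} must be used), so Omar = 10.
Among the 7 still-open variables, 9 fits only Carol (and all 7 values in {6, 7, 8, 9, 11, 12, 13} must be used), so Carol = 9.
Among the 6 still-open variables, 12 fits only Dave (and all 6 values in {6, 7, 8, 11, 12, 13} must be used), so Dave = 12.
Erin and Liam between them cover only {8, 13} — a naked pair. Remove those values from Jack, Grace.
So Grace = 7.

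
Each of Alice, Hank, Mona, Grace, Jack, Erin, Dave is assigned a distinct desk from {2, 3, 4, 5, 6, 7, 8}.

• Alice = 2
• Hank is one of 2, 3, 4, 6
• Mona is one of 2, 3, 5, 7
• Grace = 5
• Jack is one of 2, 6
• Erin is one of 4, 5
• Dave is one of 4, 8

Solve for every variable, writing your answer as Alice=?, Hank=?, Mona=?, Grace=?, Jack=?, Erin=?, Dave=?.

Alice's domain is down to {2}, so Alice = 2. Strike 2 from Hank, Mona, Jack.
Grace must be 5 (only option left). Strike 5 from Mona, Erin.
Jack's domain is down to {6}, so Jack = 6. So Hank can't be 6.
Erin's domain is down to {4}, so Erin = 4. Eliminate 4 elsewhere: Hank, Dave.
Dave has just one choice, so Dave = 8.
Hank must be 3 (only option left). Remove 3 from Mona.
Mona must be 7 (only option left).

Alice=2, Hank=3, Mona=7, Grace=5, Jack=6, Erin=4, Dave=8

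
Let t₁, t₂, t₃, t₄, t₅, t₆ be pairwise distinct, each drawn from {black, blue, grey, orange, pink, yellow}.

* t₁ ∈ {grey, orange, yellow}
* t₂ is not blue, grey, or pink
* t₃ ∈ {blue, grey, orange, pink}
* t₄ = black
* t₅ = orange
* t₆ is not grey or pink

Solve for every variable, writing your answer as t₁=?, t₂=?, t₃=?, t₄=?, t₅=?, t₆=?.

t₄ has just one choice, so t₄ = black. So t₂, t₆ can't be black.
t₅ must be orange (only option left). So t₁, t₂, t₃, t₆ can't be orange.
That leaves t₂ = yellow. Eliminate yellow elsewhere: t₁, t₆.
t₆'s domain is down to {blue}, so t₆ = blue. Eliminate blue elsewhere: t₃.
t₁ has just one choice, so t₁ = grey. So t₃ can't be grey.
t₃ must be pink (only option left).

t₁=grey, t₂=yellow, t₃=pink, t₄=black, t₅=orange, t₆=blue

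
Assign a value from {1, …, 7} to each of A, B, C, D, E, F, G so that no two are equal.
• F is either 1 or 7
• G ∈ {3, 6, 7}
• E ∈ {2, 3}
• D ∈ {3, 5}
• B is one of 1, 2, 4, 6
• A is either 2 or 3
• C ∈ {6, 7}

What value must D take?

5

Among the 7 variables, 4 fits only B (and all 7 values in {1, 2, 3, 4, 5, 6, 7} must be used), so B = 4.
The 6 still-open variables together cover exactly {1, 2, 3, 5, 6, 7} — 6 values for 6 variables — and 1 appears only in F's list, so F = 1.
The 5 still-open variables together cover exactly {2, 3, 5, 6, 7} — 5 values for 5 variables — and 5 appears only in D's list, so D = 5.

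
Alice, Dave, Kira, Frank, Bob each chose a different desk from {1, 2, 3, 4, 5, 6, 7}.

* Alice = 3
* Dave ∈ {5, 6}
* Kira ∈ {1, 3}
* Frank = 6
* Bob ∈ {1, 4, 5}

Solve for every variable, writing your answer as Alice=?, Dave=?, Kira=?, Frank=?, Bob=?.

Alice=3, Dave=5, Kira=1, Frank=6, Bob=4

Alice's domain is down to {3}, so Alice = 3. Remove 3 from Kira.
Kira has just one choice, so Kira = 1. Remove 1 from Bob.
Frank has just one choice, so Frank = 6. Remove 6 from Dave.
Dave must be 5 (only option left). Remove 5 from Bob.
Bob's domain is down to {4}, so Bob = 4.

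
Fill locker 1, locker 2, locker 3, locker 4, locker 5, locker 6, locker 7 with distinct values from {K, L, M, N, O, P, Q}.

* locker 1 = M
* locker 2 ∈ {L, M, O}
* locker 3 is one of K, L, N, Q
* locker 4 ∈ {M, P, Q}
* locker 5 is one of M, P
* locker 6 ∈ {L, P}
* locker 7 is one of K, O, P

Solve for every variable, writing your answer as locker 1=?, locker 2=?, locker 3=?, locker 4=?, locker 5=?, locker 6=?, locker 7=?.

locker 1=M, locker 2=O, locker 3=N, locker 4=Q, locker 5=P, locker 6=L, locker 7=K

locker 1 has just one choice, so locker 1 = M. Remove M from locker 2, locker 4, locker 5.
locker 5 must be P (only option left). So locker 4, locker 6, locker 7 can't be P.
locker 6 must be L (only option left). Remove L from locker 2, locker 3.
That leaves locker 2 = O. Remove O from locker 7.
That leaves locker 4 = Q. Remove Q from locker 3.
That leaves locker 7 = K. So locker 3 can't be K.
locker 3's domain is down to {N}, so locker 3 = N.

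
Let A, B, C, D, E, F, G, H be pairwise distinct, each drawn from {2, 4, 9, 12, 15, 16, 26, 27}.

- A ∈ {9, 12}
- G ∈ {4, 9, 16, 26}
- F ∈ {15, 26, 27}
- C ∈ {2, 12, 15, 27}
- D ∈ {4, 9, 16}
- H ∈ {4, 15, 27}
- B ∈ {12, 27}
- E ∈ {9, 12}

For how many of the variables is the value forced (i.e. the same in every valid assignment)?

Among the 8 variables, 2 fits only C (and all 8 values in {2, 4, 9, 12, 15, 16, 26, 27} must be used), so C = 2.
A and E between them cover only {9, 12} — a naked pair. Remove those values from B, D, G.
That leaves B = 27. Eliminate 27 elsewhere: F, H.
Determined: B=27, C=2. The other variables each still have more than one consistent value. That makes 2.

2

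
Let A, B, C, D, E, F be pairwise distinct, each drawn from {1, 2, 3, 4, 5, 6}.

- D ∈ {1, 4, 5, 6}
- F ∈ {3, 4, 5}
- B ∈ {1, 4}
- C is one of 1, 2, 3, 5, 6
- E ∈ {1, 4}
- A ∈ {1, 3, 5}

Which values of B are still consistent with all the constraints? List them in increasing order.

1, 4

The 6 variables together cover exactly {1, 2, 3, 4, 5, 6} — 6 values for 6 variables — and 2 appears only in C's list, so C = 2.
The 5 still-open variables draw from only 5 values {1, 3, 4, 5, 6}, so each is used; only D can be 6, hence D = 6.
The 2 variables B and E are confined to {1, 4}, which locks those values in; drop them from A, F.
No further eliminations apply; B can still be any of 1, 4.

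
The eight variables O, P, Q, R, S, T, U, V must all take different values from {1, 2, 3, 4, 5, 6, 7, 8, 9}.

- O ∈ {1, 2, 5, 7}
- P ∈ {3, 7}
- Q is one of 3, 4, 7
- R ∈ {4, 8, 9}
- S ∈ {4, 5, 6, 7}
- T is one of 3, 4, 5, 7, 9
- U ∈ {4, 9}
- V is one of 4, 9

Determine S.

6

U and V share exactly the 2 values {4, 9}; by pigeonhole those values go to them, so strike 4, 9 from Q, R, S, T.
R's domain is down to {8}, so R = 8.
The 2 variables P and Q are confined to {3, 7}, which locks those values in; drop them from O, S, T.
That leaves T = 5. Remove 5 from O, S.
So S = 6.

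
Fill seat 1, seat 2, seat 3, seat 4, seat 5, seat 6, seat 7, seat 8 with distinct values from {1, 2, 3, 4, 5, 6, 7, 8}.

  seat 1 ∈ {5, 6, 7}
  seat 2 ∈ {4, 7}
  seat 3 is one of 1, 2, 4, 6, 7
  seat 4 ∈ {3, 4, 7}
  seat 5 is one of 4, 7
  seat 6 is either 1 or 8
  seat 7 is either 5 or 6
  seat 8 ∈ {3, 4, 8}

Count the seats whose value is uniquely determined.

4

Among the 8 variables, 2 fits only seat 3 (and all 8 values in {1, 2, 3, 4, 5, 6, 7, 8} must be used), so seat 3 = 2.
Among the 7 still-open variables, 1 fits only seat 6 (and all 7 values in {1, 3, 4, 5, 6, 7, 8} must be used), so seat 6 = 1.
The 6 still-open variables together cover exactly {3, 4, 5, 6, 7, 8} — 6 values for 6 variables — and 8 appears only in seat 8's list, so seat 8 = 8.
The 5 still-open variables draw from only 5 values {3, 4, 5, 6, 7}, so each is used; only seat 4 can be 3, hence seat 4 = 3.
The 2 variables seat 2 and seat 5 are confined to {4, 7}, which locks those values in; drop them from seat 1.
Determined: seat 3=2, seat 4=3, seat 6=1, seat 8=8. The other seats each still have more than one consistent value. That makes 4.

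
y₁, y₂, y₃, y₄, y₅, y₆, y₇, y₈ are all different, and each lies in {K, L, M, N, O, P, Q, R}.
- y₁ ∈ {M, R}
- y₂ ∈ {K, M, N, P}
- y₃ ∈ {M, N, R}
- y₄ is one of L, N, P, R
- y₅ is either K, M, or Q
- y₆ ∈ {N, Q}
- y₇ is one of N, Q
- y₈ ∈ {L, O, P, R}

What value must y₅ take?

K

The 8 variables together cover exactly {K, L, M, N, O, P, Q, R} — 8 values for 8 variables — and O appears only in y₈'s list, so y₈ = O.
The 7 still-open variables draw from only 7 values {K, L, M, N, P, Q, R}, so each is used; only y₄ can be L, hence y₄ = L.
Among the 6 still-open variables, P fits only y₂ (and all 6 values in {K, M, N, P, Q, R} must be used), so y₂ = P.
The 5 still-open variables draw from only 5 values {K, M, N, Q, R}, so each is used; only y₅ can be K, hence y₅ = K.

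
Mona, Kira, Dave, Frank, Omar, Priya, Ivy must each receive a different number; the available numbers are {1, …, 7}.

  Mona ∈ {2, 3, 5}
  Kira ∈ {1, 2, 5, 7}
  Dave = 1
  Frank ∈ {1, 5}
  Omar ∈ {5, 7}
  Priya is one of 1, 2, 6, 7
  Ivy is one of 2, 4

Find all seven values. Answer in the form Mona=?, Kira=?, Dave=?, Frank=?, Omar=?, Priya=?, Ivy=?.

Dave must be 1 (only option left). Eliminate 1 elsewhere: Kira, Frank, Priya.
Frank has just one choice, so Frank = 5. Strike 5 from Mona, Kira, Omar.
Omar's domain is down to {7}, so Omar = 7. Eliminate 7 elsewhere: Kira, Priya.
Kira has just one choice, so Kira = 2. Eliminate 2 elsewhere: Mona, Priya, Ivy.
Priya's domain is down to {6}, so Priya = 6.
Ivy's domain is down to {4}, so Ivy = 4.
Mona has just one choice, so Mona = 3.

Mona=3, Kira=2, Dave=1, Frank=5, Omar=7, Priya=6, Ivy=4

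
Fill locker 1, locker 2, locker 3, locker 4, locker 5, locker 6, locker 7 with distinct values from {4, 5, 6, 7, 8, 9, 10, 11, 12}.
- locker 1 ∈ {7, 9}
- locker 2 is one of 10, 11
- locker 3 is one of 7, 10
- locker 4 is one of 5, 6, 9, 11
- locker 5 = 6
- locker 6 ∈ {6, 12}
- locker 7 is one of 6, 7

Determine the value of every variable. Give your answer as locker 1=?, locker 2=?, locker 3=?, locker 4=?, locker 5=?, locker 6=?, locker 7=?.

locker 5's domain is down to {6}, so locker 5 = 6. Eliminate 6 elsewhere: locker 4, locker 6, locker 7.
locker 6's domain is down to {12}, so locker 6 = 12.
locker 7 must be 7 (only option left). So locker 1, locker 3 can't be 7.
locker 1 must be 9 (only option left). Eliminate 9 elsewhere: locker 4.
locker 3 has just one choice, so locker 3 = 10. Remove 10 from locker 2.
locker 2 must be 11 (only option left). Remove 11 from locker 4.
locker 4 has just one choice, so locker 4 = 5.

locker 1=9, locker 2=11, locker 3=10, locker 4=5, locker 5=6, locker 6=12, locker 7=7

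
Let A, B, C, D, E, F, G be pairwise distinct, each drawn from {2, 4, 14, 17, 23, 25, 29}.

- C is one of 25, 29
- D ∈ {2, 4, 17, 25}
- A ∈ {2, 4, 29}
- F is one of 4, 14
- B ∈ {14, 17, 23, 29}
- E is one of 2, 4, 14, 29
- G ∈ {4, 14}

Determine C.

25

Among the 7 variables, 23 fits only B (and all 7 values in {2, 4, 14, 17, 23, 25, 29} must be used), so B = 23.
The 6 still-open variables together cover exactly {2, 4, 14, 17, 25, 29} — 6 values for 6 variables — and 17 appears only in D's list, so D = 17.
The 5 still-open variables together cover exactly {2, 4, 14, 25, 29} — 5 values for 5 variables — and 25 appears only in C's list, so C = 25.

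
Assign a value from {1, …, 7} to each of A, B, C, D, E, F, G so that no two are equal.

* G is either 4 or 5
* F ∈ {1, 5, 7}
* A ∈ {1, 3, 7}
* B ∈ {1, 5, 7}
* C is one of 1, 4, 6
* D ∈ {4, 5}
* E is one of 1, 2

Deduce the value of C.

6

The 7 variables together cover exactly {1, 2, 3, 4, 5, 6, 7} — 7 values for 7 variables — and 2 appears only in E's list, so E = 2.
Among the 6 still-open variables, 3 fits only A (and all 6 values in {1, 3, 4, 5, 6, 7} must be used), so A = 3.
The 5 still-open variables draw from only 5 values {1, 4, 5, 6, 7}, so each is used; only C can be 6, hence C = 6.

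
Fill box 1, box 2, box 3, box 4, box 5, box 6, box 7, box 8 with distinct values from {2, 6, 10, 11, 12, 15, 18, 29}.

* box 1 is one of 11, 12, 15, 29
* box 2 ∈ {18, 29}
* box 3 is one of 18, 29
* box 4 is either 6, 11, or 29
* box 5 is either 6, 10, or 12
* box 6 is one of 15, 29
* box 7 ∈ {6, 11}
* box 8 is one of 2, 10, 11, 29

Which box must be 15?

box 6

The 8 variables draw from only 8 values {2, 6, 10, 11, 12, 15, 18, 29}, so each is used; only box 8 can be 2, hence box 8 = 2.
The 7 still-open variables together cover exactly {6, 10, 11, 12, 15, 18, 29} — 7 values for 7 variables — and 10 appears only in box 5's list, so box 5 = 10.
The 6 still-open variables draw from only 6 values {6, 11, 12, 15, 18, 29}, so each is used; only box 1 can be 12, hence box 1 = 12.
The 5 still-open variables together cover exactly {6, 11, 15, 18, 29} — 5 values for 5 variables — and 15 appears only in box 6's list, so box 6 = 15.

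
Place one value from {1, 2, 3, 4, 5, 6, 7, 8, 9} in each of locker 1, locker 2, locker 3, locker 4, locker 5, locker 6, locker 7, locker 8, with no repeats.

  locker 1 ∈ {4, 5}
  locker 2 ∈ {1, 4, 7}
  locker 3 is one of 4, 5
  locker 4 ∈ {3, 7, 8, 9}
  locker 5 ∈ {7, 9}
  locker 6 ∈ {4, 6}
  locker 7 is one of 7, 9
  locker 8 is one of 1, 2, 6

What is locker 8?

2

locker 1 and locker 3 share exactly the 2 values {4, 5}; by pigeonhole those values go to them, so strike 4, 5 from locker 2, locker 6.
locker 6 has just one choice, so locker 6 = 6. Remove 6 from locker 8.
locker 5 and locker 7 between them cover only {7, 9} — a naked pair. Remove those values from locker 2, locker 4.
locker 2 must be 1 (only option left). So locker 8 can't be 1.
So locker 8 = 2.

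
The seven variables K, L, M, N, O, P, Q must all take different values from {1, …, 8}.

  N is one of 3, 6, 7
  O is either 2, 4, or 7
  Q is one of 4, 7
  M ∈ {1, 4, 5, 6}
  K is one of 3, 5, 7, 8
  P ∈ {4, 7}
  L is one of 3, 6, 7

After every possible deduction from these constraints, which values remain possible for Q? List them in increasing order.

The 2 variables P and Q are confined to {4, 7}, which locks those values in; drop them from K, L, M, N, O.
O must be 2 (only option left).
L and N share exactly the 2 values {3, 6}; by pigeonhole those values go to them, so strike 3, 6 from K, M.
No further eliminations apply; Q can still be any of 4, 7.

4, 7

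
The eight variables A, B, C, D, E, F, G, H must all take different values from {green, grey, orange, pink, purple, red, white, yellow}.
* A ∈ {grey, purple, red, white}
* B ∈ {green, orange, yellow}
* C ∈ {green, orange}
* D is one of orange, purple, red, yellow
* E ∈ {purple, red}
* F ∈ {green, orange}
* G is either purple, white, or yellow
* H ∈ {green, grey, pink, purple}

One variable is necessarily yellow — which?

The 8 variables draw from only 8 values {green, grey, orange, pink, purple, red, white, yellow}, so each is used; only H can be pink, hence H = pink.
The 7 still-open variables draw from only 7 values {green, grey, orange, purple, red, white, yellow}, so each is used; only A can be grey, hence A = grey.
Among the 6 still-open variables, white fits only G (and all 6 values in {green, orange, purple, red, white, yellow} must be used), so G = white.
C and F between them cover only {green, orange} — a naked pair. Remove those values from B, D.
So yellow goes to B.

B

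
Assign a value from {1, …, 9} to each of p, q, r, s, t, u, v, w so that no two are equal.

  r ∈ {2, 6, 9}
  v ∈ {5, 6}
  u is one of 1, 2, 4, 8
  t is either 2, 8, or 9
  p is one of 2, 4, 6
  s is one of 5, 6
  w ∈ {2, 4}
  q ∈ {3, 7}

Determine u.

s and v between them cover only {5, 6} — a naked pair. Remove those values from p, r.
p and w share exactly the 2 values {2, 4}; by pigeonhole those values go to them, so strike 2, 4 from r, t, u.
r has just one choice, so r = 9. Strike 9 from t.
t must be 8 (only option left). Eliminate 8 elsewhere: u.
So u = 1.

1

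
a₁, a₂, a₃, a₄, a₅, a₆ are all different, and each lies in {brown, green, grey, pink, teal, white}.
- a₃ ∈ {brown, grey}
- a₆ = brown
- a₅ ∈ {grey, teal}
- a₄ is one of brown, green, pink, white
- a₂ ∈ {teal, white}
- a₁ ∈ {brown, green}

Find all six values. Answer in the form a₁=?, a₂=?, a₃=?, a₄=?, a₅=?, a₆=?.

a₁=green, a₂=white, a₃=grey, a₄=pink, a₅=teal, a₆=brown

a₆ has just one choice, so a₆ = brown. So a₁, a₃, a₄ can't be brown.
That leaves a₁ = green. So a₄ can't be green.
a₃'s domain is down to {grey}, so a₃ = grey. Strike grey from a₅.
a₅ must be teal (only option left). So a₂ can't be teal.
a₂ must be white (only option left). Remove white from a₄.
a₄'s domain is down to {pink}, so a₄ = pink.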